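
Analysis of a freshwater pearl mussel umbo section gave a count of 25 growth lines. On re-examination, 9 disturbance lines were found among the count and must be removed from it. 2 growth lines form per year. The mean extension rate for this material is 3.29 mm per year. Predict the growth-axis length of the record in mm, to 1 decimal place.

True growth line count = 25 − 9 = 16.
Dividing by 2 growth lines per year: 16 / 2 = 8 years.
8 years at 3.29 mm/year gives 3.29 × 8 = 26.3 mm.

26.3 mm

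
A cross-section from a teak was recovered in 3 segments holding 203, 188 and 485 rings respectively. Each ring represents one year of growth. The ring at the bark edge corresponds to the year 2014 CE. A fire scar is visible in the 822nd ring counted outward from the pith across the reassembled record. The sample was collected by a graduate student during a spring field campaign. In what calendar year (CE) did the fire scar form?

1960 CE

Total rings = 203 + 188 + 485 = 876.
876 − 822 = 54 rings lie beyond the fire scar toward the bark edge.
2014 − 54 = 1960 CE.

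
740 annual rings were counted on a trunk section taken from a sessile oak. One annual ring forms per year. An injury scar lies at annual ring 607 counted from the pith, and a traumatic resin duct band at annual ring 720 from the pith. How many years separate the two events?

113 years

Separation: 720 − 607 = 113 annual rings.
One annual ring per year makes the interval 113 years.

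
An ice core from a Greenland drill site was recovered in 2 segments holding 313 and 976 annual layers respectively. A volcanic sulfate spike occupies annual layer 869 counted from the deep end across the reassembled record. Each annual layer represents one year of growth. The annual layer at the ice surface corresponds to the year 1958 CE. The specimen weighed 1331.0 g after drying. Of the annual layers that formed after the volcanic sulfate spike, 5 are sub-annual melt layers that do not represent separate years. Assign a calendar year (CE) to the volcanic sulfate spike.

Total annual layers = 313 + 976 = 1289.
1289 − 869 = 420 annual layers lie beyond the volcanic sulfate spike toward the ice surface.
Excluding 5 false annual layers: 420 − 5 = 415.
Counting back 415 years from 1958 CE places the volcanic sulfate spike in 1958 − 415 = 1543 CE.

1543 CE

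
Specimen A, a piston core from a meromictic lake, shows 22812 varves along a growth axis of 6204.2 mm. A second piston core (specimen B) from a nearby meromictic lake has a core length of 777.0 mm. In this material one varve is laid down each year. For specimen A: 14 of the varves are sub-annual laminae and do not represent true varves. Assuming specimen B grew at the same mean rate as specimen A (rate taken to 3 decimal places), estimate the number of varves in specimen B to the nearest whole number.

Specimen A: after corrections the count is 22812 − 14 = 22798 varves.
A: 6204.2 mm over 22798 years gives 6204.2 / 22798 ≈ 0.272 mm per year.
Specimen B: 777.0 mm / 0.272 mm per year = 2856.62 years ≈ 2857 varves.

2857 varves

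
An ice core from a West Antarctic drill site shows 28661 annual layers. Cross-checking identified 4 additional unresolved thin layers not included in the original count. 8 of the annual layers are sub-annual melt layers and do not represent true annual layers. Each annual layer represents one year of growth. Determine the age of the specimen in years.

After corrections the count is 28661 − 8 + 4 = 28657 annual layers.
One annual layer per year makes the duration 28657 years.

28657 years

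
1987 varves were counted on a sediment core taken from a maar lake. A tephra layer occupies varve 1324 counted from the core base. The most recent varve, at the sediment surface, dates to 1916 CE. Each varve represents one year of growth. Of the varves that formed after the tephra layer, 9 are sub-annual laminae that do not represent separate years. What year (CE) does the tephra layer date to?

1262 CE

1987 − 1324 = 663 varves lie beyond the tephra layer toward the sediment surface.
663 − 9 false = 654 true varves after the tephra layer.
1916 − 654 = 1262 CE.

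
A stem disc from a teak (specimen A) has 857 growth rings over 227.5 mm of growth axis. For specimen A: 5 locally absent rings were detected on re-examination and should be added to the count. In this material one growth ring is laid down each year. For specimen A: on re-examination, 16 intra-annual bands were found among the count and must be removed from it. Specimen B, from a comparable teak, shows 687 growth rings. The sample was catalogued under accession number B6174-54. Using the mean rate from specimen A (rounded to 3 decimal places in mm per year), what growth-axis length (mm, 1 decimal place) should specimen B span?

Specimen A: after corrections the count is 857 − 16 + 5 = 846 growth rings.
A: 227.5 mm over 846 years gives 227.5 / 846 ≈ 0.269 mm per year.
B's length ≈ 0.269 × 687 = 184.8 mm.

184.8 mm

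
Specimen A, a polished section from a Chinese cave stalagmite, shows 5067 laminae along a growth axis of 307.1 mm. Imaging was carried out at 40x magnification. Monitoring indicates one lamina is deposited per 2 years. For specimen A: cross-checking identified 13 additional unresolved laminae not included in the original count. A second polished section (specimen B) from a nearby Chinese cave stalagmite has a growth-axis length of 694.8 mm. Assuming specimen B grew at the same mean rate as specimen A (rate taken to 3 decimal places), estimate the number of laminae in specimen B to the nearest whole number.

11580 laminae

Specimen A: true lamina count = 5067 + 13 = 5080.
Specimen A: at 2 years per lamina, 5080 × 2 = 10160 years.
A: 307.1 mm over 10160 years gives 307.1 / 10160 ≈ 0.030 mm/yr.
Specimen B: 694.8 mm / 0.030 mm per year = 23160.00 years; at 2 years per lamina that is 23160.00 / 2 ≈ 11580 laminae.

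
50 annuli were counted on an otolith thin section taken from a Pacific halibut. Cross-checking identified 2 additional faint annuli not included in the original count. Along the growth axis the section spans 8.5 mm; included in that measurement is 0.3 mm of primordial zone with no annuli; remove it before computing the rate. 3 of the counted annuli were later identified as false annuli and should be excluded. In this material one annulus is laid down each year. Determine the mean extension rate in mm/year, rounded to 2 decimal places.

0.17 mm/year

True annulus count = 50 − 3 + 2 = 49.
The growth record spans 8.5 − 0.3 = 8.2 mm.
8.2 mm over 49 years gives 8.2 / 49 ≈ 0.17 mm/year.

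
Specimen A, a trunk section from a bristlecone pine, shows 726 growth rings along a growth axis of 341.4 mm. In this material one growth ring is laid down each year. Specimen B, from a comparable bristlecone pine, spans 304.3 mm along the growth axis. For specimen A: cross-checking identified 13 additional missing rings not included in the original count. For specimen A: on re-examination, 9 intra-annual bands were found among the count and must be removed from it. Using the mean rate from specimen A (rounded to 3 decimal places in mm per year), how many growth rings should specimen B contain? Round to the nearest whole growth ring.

Specimen A: after corrections the count is 726 − 9 + 13 = 730 growth rings.
A: 341.4 mm over 730 years gives 341.4 / 730 ≈ 0.468 mm per year.
B spans 304.3 / 0.468 = 650.21 years ≈ 650 growth rings.

650 growth rings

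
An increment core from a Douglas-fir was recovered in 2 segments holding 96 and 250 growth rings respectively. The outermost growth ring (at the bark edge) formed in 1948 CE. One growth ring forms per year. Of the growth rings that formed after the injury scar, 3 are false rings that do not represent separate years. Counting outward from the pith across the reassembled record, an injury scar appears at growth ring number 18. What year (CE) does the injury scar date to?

Total growth rings = 96 + 250 = 346.
The injury scar sits at growth ring 18 from the pith, so 346 − 18 = 328 growth rings formed after it.
328 − 3 false = 325 true growth rings after the injury scar.
Counting back 325 years from 1948 CE places the injury scar in 1948 − 325 = 1623 CE.

1623 CE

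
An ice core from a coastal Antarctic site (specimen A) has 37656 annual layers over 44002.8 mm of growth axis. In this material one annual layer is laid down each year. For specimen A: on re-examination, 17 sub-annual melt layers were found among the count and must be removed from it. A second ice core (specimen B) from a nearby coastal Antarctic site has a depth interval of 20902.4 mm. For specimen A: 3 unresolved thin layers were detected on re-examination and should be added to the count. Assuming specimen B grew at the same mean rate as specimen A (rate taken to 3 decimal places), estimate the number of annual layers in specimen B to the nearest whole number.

17881 annual layers

Specimen A: correcting the raw count gives 37656 − 17 + 3 = 37642 true annual layers.
A: Mean rate = 44002.8 mm / 37642 years ≈ 1.169 mm per year.
For B, 20902.4 / 1.169 = 17880.58 years ≈ 17881 annual layers.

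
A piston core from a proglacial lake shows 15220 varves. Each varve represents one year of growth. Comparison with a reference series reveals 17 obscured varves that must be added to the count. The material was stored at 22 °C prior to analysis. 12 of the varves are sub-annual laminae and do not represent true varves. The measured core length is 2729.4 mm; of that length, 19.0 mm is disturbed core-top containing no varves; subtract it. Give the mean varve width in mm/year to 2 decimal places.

True varve count = 15220 − 12 + 17 = 15225.
Net length = 2729.4 − 19.0 = 2710.4 mm.
2710.4 mm over 15225 years gives 2710.4 / 15225 ≈ 0.18 mm/year.

0.18 mm/year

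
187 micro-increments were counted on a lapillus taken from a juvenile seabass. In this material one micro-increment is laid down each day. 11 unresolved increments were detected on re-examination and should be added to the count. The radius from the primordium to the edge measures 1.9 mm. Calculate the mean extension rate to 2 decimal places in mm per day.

Adjusted count: 187 + 11 = 198 micro-increments.
1.9 mm over 198 days gives 1.9 / 198 ≈ 0.01 mm per day.

0.01 mm per day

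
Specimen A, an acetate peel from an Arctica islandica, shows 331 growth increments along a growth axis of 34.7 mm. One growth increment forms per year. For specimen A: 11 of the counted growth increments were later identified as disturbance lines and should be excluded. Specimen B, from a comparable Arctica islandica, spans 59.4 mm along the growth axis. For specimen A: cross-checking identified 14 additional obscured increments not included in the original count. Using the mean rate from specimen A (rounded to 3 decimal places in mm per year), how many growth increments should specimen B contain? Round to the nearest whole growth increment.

571 growth increments

Specimen A: true growth increment count = 331 − 11 + 14 = 334.
A: Mean rate = 34.7 mm / 334 years ≈ 0.104 mm/yr.
Specimen B: 59.4 mm / 0.104 mm per year = 571.15 years ≈ 571 growth increments.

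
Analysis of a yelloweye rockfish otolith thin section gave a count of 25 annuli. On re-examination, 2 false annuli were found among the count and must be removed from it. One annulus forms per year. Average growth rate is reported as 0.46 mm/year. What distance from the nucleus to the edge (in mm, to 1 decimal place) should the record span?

True annulus count = 25 − 2 = 23.
Length ≈ 0.46 × 23 = 10.6 mm.

10.6 mm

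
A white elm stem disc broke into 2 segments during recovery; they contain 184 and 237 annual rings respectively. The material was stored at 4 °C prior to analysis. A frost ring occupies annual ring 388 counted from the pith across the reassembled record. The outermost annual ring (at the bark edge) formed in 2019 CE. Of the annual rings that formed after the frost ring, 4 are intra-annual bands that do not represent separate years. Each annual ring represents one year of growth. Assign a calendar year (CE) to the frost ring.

1990 CE

Total annual rings = 184 + 237 = 421.
Between annual ring 388 and the bark edge there are 421 − 388 = 33 annual rings.
33 − 4 false = 29 true annual rings after the frost ring.
2019 − 29 = 1990 CE.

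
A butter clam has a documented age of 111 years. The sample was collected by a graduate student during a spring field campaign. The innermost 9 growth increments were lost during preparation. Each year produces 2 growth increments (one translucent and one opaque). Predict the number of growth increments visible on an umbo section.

213 growth increments

111 years at 2 growth increments per year gives 111 × 2 = 222 growth increments.
Subtracting the 9 growth increments not captured gives 222 − 9 = 213 growth increments in the record.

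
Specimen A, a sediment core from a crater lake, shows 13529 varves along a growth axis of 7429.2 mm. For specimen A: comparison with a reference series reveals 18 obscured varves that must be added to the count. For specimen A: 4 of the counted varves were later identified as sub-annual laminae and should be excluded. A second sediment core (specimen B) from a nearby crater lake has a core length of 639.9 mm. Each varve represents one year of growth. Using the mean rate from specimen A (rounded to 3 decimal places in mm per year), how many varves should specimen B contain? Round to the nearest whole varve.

1166 varves

Specimen A: true varve count = 13529 − 4 + 18 = 13543.
A: Mean rate = 7429.2 mm / 13543 years ≈ 0.549 mm per year.
For B, 639.9 / 0.549 = 1165.57 years ≈ 1166 varves.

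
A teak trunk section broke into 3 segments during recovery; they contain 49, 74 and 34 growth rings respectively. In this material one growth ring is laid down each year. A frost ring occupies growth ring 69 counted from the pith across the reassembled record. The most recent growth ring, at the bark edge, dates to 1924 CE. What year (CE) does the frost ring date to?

1836 CE

Total growth rings = 49 + 74 + 34 = 157.
157 − 69 = 88 growth rings lie beyond the frost ring toward the bark edge.
The growth ring at the bark edge is 1924 CE, so the frost ring dates to 1924 − 88 = 1836 CE.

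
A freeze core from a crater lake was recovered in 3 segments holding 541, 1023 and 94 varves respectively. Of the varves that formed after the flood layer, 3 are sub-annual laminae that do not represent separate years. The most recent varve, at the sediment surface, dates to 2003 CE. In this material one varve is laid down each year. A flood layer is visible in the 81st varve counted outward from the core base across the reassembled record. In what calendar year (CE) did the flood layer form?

429 CE

Total varves = 541 + 1023 + 94 = 1658.
1658 − 81 = 1577 varves lie beyond the flood layer toward the sediment surface.
Excluding 3 false varves: 1577 − 3 = 1574.
The varve at the sediment surface is 2003 CE, so the flood layer dates to 2003 − 1574 = 429 CE.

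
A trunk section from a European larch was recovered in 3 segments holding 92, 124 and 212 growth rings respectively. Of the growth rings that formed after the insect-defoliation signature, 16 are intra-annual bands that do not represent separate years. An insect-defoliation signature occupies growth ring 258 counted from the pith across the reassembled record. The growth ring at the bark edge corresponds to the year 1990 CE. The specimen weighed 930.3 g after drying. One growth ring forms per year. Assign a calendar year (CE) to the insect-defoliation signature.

1836 CE

Total growth rings = 92 + 124 + 212 = 428.
Between growth ring 258 and the bark edge there are 428 − 258 = 170 growth rings.
Removing the 16 false growth rings leaves 170 − 16 = 154 true growth rings beyond the insect-defoliation signature.
The growth ring at the bark edge is 1990 CE, so the insect-defoliation signature dates to 1990 − 154 = 1836 CE.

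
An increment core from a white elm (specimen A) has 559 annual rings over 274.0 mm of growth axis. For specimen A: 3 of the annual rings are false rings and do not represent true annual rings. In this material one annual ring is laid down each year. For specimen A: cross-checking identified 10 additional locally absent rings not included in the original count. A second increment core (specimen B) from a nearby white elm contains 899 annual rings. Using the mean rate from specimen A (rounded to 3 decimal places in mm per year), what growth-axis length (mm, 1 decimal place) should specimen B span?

Specimen A: true annual ring count = 559 − 3 + 10 = 566.
A: 274.0 mm over 566 years gives 274.0 / 566 ≈ 0.484 mm/year.
B's length ≈ 0.484 × 899 = 435.1 mm.

435.1 mm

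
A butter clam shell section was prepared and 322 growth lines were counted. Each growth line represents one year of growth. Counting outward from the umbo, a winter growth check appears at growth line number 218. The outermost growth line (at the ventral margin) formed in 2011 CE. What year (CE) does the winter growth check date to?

1907 CE

Between growth line 218 and the ventral margin there are 322 − 218 = 104 growth lines.
2011 − 104 = 1907 CE.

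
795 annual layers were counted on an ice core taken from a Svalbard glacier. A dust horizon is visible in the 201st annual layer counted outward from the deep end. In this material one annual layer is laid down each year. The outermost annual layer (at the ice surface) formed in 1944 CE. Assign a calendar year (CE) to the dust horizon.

Between annual layer 201 and the ice surface there are 795 − 201 = 594 annual layers.
1944 − 594 = 1350 CE.

1350 CE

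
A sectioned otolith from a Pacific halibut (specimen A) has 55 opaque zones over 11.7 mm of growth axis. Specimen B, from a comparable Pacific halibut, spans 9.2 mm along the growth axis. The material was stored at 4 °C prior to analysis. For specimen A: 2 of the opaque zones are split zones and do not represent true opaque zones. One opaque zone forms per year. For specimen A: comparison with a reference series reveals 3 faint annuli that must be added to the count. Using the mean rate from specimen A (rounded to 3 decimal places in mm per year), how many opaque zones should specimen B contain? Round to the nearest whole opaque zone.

44 opaque zones

Specimen A: after corrections the count is 55 − 2 + 3 = 56 opaque zones.
A: Mean rate = 11.7 mm / 56 years ≈ 0.209 mm/year.
For B, 9.2 / 0.209 = 44.02 years ≈ 44 opaque zones.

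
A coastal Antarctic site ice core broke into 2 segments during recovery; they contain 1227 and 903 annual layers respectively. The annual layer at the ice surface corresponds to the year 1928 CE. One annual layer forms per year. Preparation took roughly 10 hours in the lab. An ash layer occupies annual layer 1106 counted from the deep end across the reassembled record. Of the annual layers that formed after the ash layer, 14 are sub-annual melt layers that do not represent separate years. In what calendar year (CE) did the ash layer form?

918 CE

Total annual layers = 1227 + 903 = 2130.
2130 − 1106 = 1024 annual layers lie beyond the ash layer toward the ice surface.
1024 − 14 false = 1010 true annual layers after the ash layer.
Counting back 1010 years from 1928 CE places the ash layer in 1928 − 1010 = 918 CE.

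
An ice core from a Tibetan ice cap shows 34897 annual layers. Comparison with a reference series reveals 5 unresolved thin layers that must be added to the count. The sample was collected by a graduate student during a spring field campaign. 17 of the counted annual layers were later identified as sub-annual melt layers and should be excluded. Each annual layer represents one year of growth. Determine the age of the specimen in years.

34885 years

Correcting the raw count gives 34897 − 17 + 5 = 34885 true annual layers.
One annual layer per year makes the duration 34885 years.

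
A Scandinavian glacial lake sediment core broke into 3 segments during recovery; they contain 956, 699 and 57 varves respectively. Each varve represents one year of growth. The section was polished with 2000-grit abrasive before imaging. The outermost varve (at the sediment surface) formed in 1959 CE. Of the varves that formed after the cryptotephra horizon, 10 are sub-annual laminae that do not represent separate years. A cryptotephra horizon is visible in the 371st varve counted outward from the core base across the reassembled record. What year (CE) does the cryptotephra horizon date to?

Total varves = 956 + 699 + 57 = 1712.
Between varve 371 and the sediment surface there are 1712 − 371 = 1341 varves.
1341 − 10 false = 1331 true varves after the cryptotephra horizon.
1959 − 1331 = 628 CE.

628 CE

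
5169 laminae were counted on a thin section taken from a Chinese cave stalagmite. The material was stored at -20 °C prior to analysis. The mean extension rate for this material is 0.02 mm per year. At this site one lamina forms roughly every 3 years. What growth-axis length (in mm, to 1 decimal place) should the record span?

5169 laminae at 3 years each span 5169 × 3 = 15507 years.
Predicted length = 0.02 mm/year × 15507 years = 310.1 mm.

310.1 mm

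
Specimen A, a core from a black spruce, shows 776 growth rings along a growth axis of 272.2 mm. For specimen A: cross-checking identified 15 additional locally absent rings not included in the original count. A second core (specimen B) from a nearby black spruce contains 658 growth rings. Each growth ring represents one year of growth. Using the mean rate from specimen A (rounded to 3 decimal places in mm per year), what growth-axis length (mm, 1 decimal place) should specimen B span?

Specimen A: adjusted count: 776 + 15 = 791 growth rings.
A: 272.2 mm over 791 years gives 272.2 / 791 ≈ 0.344 mm per year.
For B, 0.344 mm/year × 658 years = 226.4 mm.

226.4 mm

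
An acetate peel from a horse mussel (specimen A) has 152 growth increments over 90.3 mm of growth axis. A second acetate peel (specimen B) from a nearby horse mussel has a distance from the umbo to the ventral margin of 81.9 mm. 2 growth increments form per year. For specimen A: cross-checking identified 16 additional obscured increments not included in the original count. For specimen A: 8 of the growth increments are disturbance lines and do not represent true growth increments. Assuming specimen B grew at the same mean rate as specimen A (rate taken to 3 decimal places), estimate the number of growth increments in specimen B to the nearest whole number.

Specimen A: adjusted count: 152 − 8 + 16 = 160 growth increments.
Specimen A: with 2 growth increments per year, 160 / 2 = 80 years.
A: Mean rate = 90.3 mm / 80 years ≈ 1.129 mm per year.
B spans 81.9 / 1.129 = 72.54 years; at 2 growth increments per year that is 72.54 × 2 ≈ 145 growth increments.

145 growth increments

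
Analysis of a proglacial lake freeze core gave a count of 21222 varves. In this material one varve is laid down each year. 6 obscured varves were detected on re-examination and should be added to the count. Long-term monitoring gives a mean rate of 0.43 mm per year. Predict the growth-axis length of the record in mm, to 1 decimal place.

True varve count = 21222 + 6 = 21228.
Predicted length = 0.43 mm/year × 21228 years = 9128.0 mm.

9128.0 mm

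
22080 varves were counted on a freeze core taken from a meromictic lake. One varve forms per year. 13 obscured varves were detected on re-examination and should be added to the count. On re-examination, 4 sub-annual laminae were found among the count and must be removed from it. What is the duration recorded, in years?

Adjusted count: 22080 − 4 + 13 = 22089 varves.
One varve per year makes the duration 22089 years.

22089 years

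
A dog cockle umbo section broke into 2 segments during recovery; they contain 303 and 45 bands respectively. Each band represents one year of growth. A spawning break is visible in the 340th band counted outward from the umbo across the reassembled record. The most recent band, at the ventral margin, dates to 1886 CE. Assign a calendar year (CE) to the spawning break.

1878 CE

Total bands = 303 + 45 = 348.
348 − 340 = 8 bands lie beyond the spawning break toward the ventral margin.
1886 − 8 = 1878 CE.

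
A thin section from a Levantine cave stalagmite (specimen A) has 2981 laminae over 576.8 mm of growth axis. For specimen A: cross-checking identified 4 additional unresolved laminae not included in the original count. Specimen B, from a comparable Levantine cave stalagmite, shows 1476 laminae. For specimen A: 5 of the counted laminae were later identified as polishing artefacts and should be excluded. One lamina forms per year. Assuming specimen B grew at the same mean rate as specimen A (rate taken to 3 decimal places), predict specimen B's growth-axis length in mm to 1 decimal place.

Specimen A: true lamina count = 2981 − 5 + 4 = 2980.
A: 576.8 mm over 2980 years gives 576.8 / 2980 ≈ 0.194 mm per year.
Length of B = 0.194 × 1476 = 286.3 mm.

286.3 mm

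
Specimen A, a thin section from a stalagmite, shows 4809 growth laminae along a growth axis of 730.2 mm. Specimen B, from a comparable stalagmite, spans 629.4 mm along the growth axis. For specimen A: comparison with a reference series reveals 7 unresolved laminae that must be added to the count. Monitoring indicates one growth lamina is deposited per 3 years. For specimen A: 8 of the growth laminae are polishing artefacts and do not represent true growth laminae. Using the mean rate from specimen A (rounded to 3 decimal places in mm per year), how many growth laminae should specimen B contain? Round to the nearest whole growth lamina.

4114 growth laminae

Specimen A: after corrections the count is 4809 − 8 + 7 = 4808 growth laminae.
Specimen A: multiplying by 3 years per growth lamina: 4808 × 3 = 14424 years.
A: 730.2 mm over 14424 years gives 730.2 / 14424 ≈ 0.051 mm/yr.
B spans 629.4 / 0.051 = 12341.18 years; at 3 years per growth lamina that is 12341.18 / 3 ≈ 4114 growth laminae.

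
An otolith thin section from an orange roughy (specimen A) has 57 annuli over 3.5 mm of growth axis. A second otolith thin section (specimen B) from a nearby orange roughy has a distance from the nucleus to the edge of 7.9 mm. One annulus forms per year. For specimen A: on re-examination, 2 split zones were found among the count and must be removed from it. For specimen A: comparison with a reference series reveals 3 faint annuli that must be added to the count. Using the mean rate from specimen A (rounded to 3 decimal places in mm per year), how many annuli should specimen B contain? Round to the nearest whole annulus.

Specimen A: adjusted count: 57 − 2 + 3 = 58 annuli.
A: Extension rate ≈ 3.5 / 58 = 0.060 mm per year.
Specimen B: 7.9 mm / 0.060 mm per year = 131.67 years ≈ 132 annuli.

132 annuli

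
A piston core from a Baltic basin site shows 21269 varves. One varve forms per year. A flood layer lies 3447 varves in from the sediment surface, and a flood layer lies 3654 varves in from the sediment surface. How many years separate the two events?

207 years

Separation: 3654 − 3447 = 207 varves.
At one varve per year, 207 years elapsed between them.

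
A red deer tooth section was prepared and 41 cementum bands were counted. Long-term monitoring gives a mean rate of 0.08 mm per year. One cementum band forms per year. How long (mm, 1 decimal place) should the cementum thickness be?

The record spans 41 years at 0.08 mm per year.
Length ≈ 0.08 × 41 = 3.3 mm.

3.3 mm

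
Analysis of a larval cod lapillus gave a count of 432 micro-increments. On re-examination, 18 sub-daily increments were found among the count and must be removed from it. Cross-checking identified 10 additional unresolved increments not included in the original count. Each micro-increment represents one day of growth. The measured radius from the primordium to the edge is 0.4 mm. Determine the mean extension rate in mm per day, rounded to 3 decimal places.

0.001 mm per day

Adjusted count: 432 − 18 + 10 = 424 micro-increments.
0.4 mm over 424 days gives 0.4 / 424 ≈ 0.001 mm per day.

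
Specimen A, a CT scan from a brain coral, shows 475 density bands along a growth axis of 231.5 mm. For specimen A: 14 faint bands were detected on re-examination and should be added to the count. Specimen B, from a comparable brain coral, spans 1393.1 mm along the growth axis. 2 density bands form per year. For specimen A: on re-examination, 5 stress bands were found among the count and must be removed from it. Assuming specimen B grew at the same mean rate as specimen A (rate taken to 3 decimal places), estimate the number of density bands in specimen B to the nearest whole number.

Specimen A: true density band count = 475 − 5 + 14 = 484.
Specimen A: 484 density bands at 2 per year is 484 / 2 = 242 years.
A: Extension rate ≈ 231.5 / 242 = 0.957 mm/year.
For B, 1393.1 / 0.957 = 1455.69 years; at 2 density bands per year that is 1455.69 × 2 ≈ 2911 density bands.

2911 density bands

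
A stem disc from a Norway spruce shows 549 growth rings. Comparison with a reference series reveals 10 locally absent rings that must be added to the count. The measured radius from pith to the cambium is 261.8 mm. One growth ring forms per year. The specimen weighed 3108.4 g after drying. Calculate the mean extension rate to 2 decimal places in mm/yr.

0.47 mm/yr

After corrections the count is 549 + 10 = 559 growth rings.
Extension rate ≈ 261.8 / 559 = 0.47 mm/yr.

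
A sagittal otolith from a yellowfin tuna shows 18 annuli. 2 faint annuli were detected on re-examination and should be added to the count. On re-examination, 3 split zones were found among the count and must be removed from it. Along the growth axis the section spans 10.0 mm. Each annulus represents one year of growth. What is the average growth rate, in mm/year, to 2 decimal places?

Correcting the raw count gives 18 − 3 + 2 = 17 true annuli.
Mean rate = 10.0 mm / 17 years ≈ 0.59 mm/year.

0.59 mm/year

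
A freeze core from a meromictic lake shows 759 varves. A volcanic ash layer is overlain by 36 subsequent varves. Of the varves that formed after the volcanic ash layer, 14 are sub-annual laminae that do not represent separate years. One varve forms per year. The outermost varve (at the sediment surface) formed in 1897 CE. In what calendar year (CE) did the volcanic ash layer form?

There are 36 varves younger than the volcanic ash layer.
36 − 14 false = 22 true varves after the volcanic ash layer.
1897 − 22 = 1875 CE.

1875 CE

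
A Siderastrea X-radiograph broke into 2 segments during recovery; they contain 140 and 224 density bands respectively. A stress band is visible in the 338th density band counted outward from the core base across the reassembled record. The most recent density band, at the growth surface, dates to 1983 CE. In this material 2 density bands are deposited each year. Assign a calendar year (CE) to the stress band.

1970 CE

Total density bands = 140 + 224 = 364.
364 − 338 = 26 density bands lie beyond the stress band toward the growth surface.
26 density bands at 2 per year is 26 / 2 = 13 years.
1983 − 13 = 1970 CE.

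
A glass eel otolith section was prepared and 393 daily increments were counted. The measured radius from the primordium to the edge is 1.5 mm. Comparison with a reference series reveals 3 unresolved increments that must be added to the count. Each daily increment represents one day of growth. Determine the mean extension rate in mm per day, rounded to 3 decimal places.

0.004 mm per day

Adjusted count: 393 + 3 = 396 daily increments.
1.5 mm over 396 days gives 1.5 / 396 ≈ 0.004 mm per day.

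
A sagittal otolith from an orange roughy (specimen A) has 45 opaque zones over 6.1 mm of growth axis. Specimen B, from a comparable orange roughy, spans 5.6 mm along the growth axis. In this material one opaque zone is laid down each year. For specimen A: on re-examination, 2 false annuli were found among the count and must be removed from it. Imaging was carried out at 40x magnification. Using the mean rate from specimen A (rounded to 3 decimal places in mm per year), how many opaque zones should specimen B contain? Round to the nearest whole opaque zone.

Specimen A: after corrections the count is 45 − 2 = 43 opaque zones.
A: Mean rate = 6.1 mm / 43 years ≈ 0.142 mm/year.
B spans 5.6 / 0.142 = 39.44 years ≈ 39 opaque zones.

39 opaque zones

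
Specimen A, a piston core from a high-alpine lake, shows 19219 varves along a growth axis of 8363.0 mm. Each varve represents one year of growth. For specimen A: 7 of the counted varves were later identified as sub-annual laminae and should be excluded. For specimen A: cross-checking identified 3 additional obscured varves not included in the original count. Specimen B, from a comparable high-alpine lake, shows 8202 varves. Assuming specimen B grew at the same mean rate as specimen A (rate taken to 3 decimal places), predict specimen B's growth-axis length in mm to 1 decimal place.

3567.9 mm

Specimen A: true varve count = 19219 − 7 + 3 = 19215.
A: Extension rate ≈ 8363.0 / 19215 = 0.435 mm/year.
Length of B = 0.435 × 8202 = 3567.9 mm.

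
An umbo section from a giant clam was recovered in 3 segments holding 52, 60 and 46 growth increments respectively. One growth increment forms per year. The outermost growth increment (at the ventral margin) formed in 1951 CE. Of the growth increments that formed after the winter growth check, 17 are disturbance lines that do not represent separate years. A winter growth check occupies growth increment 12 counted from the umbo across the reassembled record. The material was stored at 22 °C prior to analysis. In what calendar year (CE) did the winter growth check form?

Total growth increments = 52 + 60 + 46 = 158.
Between growth increment 12 and the ventral margin there are 158 − 12 = 146 growth increments.
146 − 17 false = 129 true growth increments after the winter growth check.
The growth increment at the ventral margin is 1951 CE, so the winter growth check dates to 1951 − 129 = 1822 CE.

1822 CE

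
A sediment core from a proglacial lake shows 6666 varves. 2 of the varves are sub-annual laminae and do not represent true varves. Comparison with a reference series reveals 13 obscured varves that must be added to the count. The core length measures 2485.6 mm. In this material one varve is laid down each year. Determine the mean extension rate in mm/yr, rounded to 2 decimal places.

0.37 mm/yr

Correcting the raw count gives 6666 − 2 + 13 = 6677 true varves.
Mean rate = 2485.6 mm / 6677 years ≈ 0.37 mm/yr.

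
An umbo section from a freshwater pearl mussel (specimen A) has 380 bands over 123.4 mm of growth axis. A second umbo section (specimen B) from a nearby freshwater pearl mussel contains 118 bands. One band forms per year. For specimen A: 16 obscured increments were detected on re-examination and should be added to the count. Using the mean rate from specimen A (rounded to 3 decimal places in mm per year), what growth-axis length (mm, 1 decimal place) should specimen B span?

36.8 mm

Specimen A: true band count = 380 + 16 = 396.
A: 123.4 mm over 396 years gives 123.4 / 396 ≈ 0.312 mm/year.
For B, 0.312 mm/year × 118 years = 36.8 mm.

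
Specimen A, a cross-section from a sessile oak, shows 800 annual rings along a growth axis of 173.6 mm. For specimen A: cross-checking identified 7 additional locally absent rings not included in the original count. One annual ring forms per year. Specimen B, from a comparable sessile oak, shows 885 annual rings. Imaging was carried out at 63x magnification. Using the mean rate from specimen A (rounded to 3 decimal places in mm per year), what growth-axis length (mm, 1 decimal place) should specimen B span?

Specimen A: after corrections the count is 800 + 7 = 807 annual rings.
A: 173.6 mm over 807 years gives 173.6 / 807 ≈ 0.215 mm per year.
B's length ≈ 0.215 × 885 = 190.3 mm.

190.3 mm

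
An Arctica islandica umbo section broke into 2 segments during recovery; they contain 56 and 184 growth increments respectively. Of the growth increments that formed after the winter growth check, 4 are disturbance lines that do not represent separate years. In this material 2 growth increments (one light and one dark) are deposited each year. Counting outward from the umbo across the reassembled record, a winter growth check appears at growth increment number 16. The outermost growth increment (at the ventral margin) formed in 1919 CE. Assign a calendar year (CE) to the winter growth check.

1809 CE

Total growth increments = 56 + 184 = 240.
The winter growth check sits at growth increment 16 from the umbo, so 240 − 16 = 224 growth increments formed after it.
Excluding 4 false growth increments: 224 − 4 = 220.
With 2 growth increments per year, 220 / 2 = 110 years.
1919 − 110 = 1809 CE.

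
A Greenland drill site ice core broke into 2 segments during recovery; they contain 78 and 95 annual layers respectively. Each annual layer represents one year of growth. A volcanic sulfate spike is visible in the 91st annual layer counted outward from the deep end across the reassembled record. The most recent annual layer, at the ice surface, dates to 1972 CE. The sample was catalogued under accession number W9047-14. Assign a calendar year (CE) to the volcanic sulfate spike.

Total annual layers = 78 + 95 = 173.
Between annual layer 91 and the ice surface there are 173 − 91 = 82 annual layers.
Counting back 82 years from 1972 CE places the volcanic sulfate spike in 1972 − 82 = 1890 CE.

1890 CE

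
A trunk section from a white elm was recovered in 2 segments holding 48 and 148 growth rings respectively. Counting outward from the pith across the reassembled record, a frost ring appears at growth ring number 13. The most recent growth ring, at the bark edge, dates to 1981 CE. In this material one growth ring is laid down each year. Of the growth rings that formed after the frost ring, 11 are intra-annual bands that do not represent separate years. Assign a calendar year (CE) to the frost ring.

1809 CE

Total growth rings = 48 + 148 = 196.
Between growth ring 13 and the bark edge there are 196 − 13 = 183 growth rings.
183 − 11 false = 172 true growth rings after the frost ring.
1981 − 172 = 1809 CE.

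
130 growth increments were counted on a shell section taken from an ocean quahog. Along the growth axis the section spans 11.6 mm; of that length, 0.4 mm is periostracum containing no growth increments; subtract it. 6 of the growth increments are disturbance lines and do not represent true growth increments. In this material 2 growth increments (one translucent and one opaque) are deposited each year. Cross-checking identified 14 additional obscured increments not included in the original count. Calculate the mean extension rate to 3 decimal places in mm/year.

Correcting the raw count gives 130 − 6 + 14 = 138 true growth increments.
Dividing by 2 growth increments per year: 138 / 2 = 69 years.
Removing the 0.4 mm offcut leaves 11.6 − 0.4 = 11.2 mm.
Mean rate = 11.2 mm / 69 years ≈ 0.162 mm/year.

0.162 mm/year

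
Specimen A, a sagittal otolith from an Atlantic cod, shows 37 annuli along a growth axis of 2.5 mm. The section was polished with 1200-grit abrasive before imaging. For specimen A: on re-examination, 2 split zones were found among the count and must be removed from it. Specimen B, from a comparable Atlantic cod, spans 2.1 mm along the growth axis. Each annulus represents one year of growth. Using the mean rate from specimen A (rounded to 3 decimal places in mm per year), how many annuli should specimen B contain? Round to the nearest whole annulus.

Specimen A: adjusted count: 37 − 2 = 35 annuli.
A: 2.5 mm over 35 years gives 2.5 / 35 ≈ 0.071 mm/year.
For B, 2.1 / 0.071 = 29.58 years ≈ 30 annuli.

30 annuli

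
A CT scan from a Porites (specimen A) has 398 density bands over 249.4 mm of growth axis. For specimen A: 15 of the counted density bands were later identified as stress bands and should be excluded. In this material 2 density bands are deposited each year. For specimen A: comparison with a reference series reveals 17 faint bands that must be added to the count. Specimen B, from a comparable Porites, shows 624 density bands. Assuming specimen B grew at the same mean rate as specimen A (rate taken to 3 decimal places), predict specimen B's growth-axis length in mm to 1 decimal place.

Specimen A: correcting the raw count gives 398 − 15 + 17 = 400 true density bands.
Specimen A: with 2 density bands per year, 400 / 2 = 200 years.
A: Mean rate = 249.4 mm / 200 years ≈ 1.247 mm/yr.
Specimen B: dividing by 2 density bands per year: 624 / 2 = 312 years. B's length ≈ 1.247 × 312 = 389.1 mm.

389.1 mm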